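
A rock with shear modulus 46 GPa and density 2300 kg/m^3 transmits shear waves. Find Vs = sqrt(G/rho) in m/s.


Convert G to Pa: G = 46e9 Pa
Compute G/rho = 46e9 / 2300 = 20000000.0
Vs = sqrt(20000000.0) = 4472.14 m/s

4472.14


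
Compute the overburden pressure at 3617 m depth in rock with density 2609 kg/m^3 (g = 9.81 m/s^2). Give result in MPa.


P = rho * g * z / 1e6
= 2609 * 9.81 * 3617 / 1e6
= 92574546.93 / 1e6
= 92.5745 MPa

92.5745


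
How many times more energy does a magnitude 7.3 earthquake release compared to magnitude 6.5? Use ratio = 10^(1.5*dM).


M2 - M1 = 7.3 - 6.5 = 0.8
1.5 * 0.8 = 1.2
ratio = 10^1.2 = 15.85

15.85


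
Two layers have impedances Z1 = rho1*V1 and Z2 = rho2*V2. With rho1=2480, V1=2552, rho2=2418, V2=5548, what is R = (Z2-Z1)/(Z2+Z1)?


Z1 = 2480 * 2552 = 6328960
Z2 = 2418 * 5548 = 13415064
R = (13415064 - 6328960) / (13415064 + 6328960) = 7086104 / 19744024 = 0.3589

0.3589


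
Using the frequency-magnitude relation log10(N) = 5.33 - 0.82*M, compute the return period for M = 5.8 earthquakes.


log10(N) = 5.33 - 0.82*5.8 = 0.574
N = 10^0.574 = 3.74973
T = 1/N = 1/3.74973 = 0.2667 years

0.2667


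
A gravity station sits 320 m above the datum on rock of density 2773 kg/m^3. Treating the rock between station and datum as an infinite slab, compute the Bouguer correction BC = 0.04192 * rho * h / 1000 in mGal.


BC = 0.04192 * rho * h / 1000
= 0.04192 * 2773 * 320 / 1000
= 37.1981 mGal

37.1981


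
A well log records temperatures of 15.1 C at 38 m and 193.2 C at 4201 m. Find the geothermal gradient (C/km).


dT = 193.2 - 15.1 = 178.1 C
dz = 4201 - 38 = 4163 m
gradient = dT/dz * 1000 = 178.1/4163 * 1000 = 42.7816 C/km

42.7816


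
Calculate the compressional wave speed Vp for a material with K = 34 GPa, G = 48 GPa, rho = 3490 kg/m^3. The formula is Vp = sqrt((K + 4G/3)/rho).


First compute the effective modulus:
K + 4G/3 = 34e9 + 4*48e9/3 = 98000000000.0 Pa
Then divide by density:
98000000000.0 / 3490 = 28080229.2264 Pa/(kg/m^3)
Take the square root:
Vp = sqrt(28080229.2264) = 5299.08 m/s

5299.08


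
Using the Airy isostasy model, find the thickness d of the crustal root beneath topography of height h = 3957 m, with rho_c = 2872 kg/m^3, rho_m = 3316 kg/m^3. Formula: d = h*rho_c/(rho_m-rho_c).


rho_m - rho_c = 3316 - 2872 = 444
d = 3957 * 2872 / 444
= 11364504 / 444
= 25595.73 m

25595.73


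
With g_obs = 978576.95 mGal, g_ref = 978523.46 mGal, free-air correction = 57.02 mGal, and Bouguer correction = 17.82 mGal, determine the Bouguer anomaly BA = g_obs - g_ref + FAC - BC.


BA = g_obs - g_ref + FAC - BC
= 978576.95 - 978523.46 + 57.02 - 17.82
= 92.69 mGal

92.69


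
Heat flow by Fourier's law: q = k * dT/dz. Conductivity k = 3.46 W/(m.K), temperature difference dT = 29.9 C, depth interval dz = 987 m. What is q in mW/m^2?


q = k * dT / dz * 1000
= 3.46 * 29.9 / 987 * 1000
= 0.104817 * 1000
= 104.8166 mW/m^2

104.8166


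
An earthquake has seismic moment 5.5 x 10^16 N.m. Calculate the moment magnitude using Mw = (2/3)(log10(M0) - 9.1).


log10(M0) = log10(5.5 x 10^16) = 16.7404
Mw = 2/3 * (16.7404 - 9.1)
= 2/3 * 7.6404
= 5.09

5.09


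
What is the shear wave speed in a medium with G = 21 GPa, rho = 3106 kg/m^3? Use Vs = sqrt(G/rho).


Convert G to Pa: G = 21e9 Pa
Compute G/rho = 21e9 / 3106 = 6761107.5338
Vs = sqrt(6761107.5338) = 2600.21 m/s

2600.21


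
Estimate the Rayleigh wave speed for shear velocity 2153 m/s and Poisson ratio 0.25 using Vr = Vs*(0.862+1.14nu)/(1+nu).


Numerator factor = 0.862 + 1.14*0.25 = 1.147
Denominator = 1 + 0.25 = 1.25
Vr = 2153 * 1.147 / 1.25 = 1975.59 m/s

1975.59


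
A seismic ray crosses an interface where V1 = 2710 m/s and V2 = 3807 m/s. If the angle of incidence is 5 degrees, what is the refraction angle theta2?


sin(theta1) = sin(5 deg) = 0.087156
sin(theta2) = V2/V1 * sin(theta1) = 3807/2710 * 0.087156 = 0.122436
theta2 = arcsin(0.122436) = 7.0327 degrees

7.0327


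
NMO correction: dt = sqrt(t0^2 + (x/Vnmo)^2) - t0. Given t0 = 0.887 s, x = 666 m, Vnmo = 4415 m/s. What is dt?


x/Vnmo = 666/4415 = 0.150849
(x/Vnmo)^2 = 0.022756
t0^2 = 0.786769
sqrt(0.786769 + 0.022756) = 0.899736
dt = 0.899736 - 0.887 = 0.012736

0.012736


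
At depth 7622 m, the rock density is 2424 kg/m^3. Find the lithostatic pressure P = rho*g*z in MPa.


P = rho * g * z / 1e6
= 2424 * 9.81 * 7622 / 1e6
= 181246891.68 / 1e6
= 181.2469 MPa

181.2469


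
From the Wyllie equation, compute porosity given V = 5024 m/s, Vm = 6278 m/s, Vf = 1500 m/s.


1/V - 1/Vm = 1/5024 - 1/6278 = 3.976e-05
1/Vf - 1/Vm = 1/1500 - 1/6278 = 0.00050738
phi = 3.976e-05 / 0.00050738 = 0.0784

0.0784


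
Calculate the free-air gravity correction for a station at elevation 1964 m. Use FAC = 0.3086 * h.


FAC = 0.3086 * h
= 0.3086 * 1964
= 606.0904 mGal

606.0904


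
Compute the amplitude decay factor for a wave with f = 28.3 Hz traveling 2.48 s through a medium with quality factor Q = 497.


pi*f*t/Q = pi*28.3*2.48/497 = 0.443641
A/A0 = exp(-0.443641) = 0.641696

0.641696


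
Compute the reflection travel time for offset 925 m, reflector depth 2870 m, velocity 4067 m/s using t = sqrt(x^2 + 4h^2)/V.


x^2 + 4h^2 = 925^2 + 4*2870^2 = 855625 + 32947600 = 33803225
sqrt(33803225) = 5814.0541
t = 5814.0541 / 4067 = 1.4296 s

1.4296


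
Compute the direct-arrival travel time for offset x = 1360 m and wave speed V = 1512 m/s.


t = x / V
= 1360 / 1512
= 0.8995 s

0.8995


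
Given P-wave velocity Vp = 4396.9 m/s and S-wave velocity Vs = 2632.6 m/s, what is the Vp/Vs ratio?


Vp/Vs = 4396.9 / 2632.6
= 1.6702

1.6702


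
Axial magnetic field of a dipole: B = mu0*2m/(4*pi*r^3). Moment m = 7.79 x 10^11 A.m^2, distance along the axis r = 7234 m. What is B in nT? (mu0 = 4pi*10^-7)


m = 7.79 x 10^11 = 779000000000 A.m^2
2m = 1558000000000 A.m^2
r^3 = 7234^3 = 378560688904
B = (4pi*10^-7) * 1558000000000 / (4*pi * 378560688904) * 1e9
= 1957840.541717 / 4757133916794.79 * 1e9
= 411.5588 nT

411.5588


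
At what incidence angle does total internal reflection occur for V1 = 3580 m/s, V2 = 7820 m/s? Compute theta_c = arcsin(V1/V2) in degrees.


V1/V2 = 3580/7820 = 0.457801
theta_c = arcsin(0.457801) = 27.2453 degrees

27.2453


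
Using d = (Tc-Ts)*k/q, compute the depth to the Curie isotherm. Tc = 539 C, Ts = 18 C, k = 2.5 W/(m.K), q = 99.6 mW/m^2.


T_Curie - T_surf = 539 - 18 = 521 C
Convert q to W/m^2: 99.6 mW/m^2 = 0.0996 W/m^2
d = 521 * 2.5 / 0.0996 = 13077.31 m

13077.31


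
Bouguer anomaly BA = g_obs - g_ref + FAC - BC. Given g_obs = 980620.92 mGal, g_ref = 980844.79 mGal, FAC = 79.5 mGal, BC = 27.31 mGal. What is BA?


BA = g_obs - g_ref + FAC - BC
= 980620.92 - 980844.79 + 79.5 - 27.31
= -171.68 mGal

-171.68


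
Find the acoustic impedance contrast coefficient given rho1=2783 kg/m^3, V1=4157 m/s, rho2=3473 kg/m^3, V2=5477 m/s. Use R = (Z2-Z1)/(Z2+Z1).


Z1 = 2783 * 4157 = 11568931
Z2 = 3473 * 5477 = 19021621
R = (19021621 - 11568931) / (19021621 + 11568931) = 7452690 / 30590552 = 0.2436

0.2436


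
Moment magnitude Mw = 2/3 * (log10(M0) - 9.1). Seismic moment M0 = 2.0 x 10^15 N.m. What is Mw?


log10(M0) = log10(2.0 x 10^15) = 15.301
Mw = 2/3 * (15.301 - 9.1)
= 2/3 * 6.201
= 4.13

4.13


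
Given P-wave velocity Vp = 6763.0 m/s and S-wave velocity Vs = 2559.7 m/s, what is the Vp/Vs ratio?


Vp/Vs = 6763.0 / 2559.7
= 2.6421

2.6421


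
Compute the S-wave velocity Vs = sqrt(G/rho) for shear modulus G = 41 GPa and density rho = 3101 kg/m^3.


Convert G to Pa: G = 41e9 Pa
Compute G/rho = 41e9 / 3101 = 13221541.4382
Vs = sqrt(13221541.4382) = 3636.14 m/s

3636.14


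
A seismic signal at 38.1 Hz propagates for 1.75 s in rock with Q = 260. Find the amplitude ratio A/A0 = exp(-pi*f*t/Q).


pi*f*t/Q = pi*38.1*1.75/260 = 0.805637
A/A0 = exp(-0.805637) = 0.446803

0.446803


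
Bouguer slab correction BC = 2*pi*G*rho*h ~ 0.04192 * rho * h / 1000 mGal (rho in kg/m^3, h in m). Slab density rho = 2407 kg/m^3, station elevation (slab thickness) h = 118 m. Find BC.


BC = 0.04192 * rho * h / 1000
= 0.04192 * 2407 * 118 / 1000
= 11.9064 mGal

11.9064


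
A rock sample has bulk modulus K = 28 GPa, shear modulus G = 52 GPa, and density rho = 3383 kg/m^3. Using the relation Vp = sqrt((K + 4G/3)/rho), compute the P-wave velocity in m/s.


First compute the effective modulus:
K + 4G/3 = 28e9 + 4*52e9/3 = 97333333333.33 Pa
Then divide by density:
97333333333.33 / 3383 = 28771307.518 Pa/(kg/m^3)
Take the square root:
Vp = sqrt(28771307.518) = 5363.89 m/s

5363.89


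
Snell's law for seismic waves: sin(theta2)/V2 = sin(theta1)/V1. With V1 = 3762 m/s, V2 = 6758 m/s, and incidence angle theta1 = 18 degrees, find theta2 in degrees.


sin(theta1) = sin(18 deg) = 0.309017
sin(theta2) = V2/V1 * sin(theta1) = 6758/3762 * 0.309017 = 0.555113
theta2 = arcsin(0.555113) = 33.7185 degrees

33.7185


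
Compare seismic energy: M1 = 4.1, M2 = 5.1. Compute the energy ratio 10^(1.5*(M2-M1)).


M2 - M1 = 5.1 - 4.1 = 1.0
1.5 * 1.0 = 1.5
ratio = 10^1.5 = 31.62

31.62


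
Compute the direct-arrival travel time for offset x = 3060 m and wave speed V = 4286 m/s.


t = x / V
= 3060 / 4286
= 0.714 s

0.714


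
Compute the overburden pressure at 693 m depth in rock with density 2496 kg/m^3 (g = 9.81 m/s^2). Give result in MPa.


P = rho * g * z / 1e6
= 2496 * 9.81 * 693 / 1e6
= 16968631.68 / 1e6
= 16.9686 MPa

16.9686


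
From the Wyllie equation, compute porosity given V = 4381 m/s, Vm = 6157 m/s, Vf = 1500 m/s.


1/V - 1/Vm = 1/4381 - 1/6157 = 6.584e-05
1/Vf - 1/Vm = 1/1500 - 1/6157 = 0.00050425
phi = 6.584e-05 / 0.00050425 = 0.1306

0.1306


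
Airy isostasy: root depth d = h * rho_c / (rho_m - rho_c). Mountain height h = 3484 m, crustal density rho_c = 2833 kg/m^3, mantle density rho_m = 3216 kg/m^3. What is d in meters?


rho_m - rho_c = 3216 - 2833 = 383
d = 3484 * 2833 / 383
= 9870172 / 383
= 25770.68 m

25770.68


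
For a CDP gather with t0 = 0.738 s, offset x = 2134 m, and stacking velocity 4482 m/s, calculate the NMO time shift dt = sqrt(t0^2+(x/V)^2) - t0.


x/Vnmo = 2134/4482 = 0.476127
(x/Vnmo)^2 = 0.226697
t0^2 = 0.544644
sqrt(0.544644 + 0.226697) = 0.87826
dt = 0.87826 - 0.738 = 0.14026

0.14026


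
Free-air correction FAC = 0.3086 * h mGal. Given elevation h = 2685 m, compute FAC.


FAC = 0.3086 * h
= 0.3086 * 2685
= 828.591 mGal

828.591


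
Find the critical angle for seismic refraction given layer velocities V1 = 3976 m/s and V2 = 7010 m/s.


V1/V2 = 3976/7010 = 0.56719
theta_c = arcsin(0.56719) = 34.5545 degrees

34.5545


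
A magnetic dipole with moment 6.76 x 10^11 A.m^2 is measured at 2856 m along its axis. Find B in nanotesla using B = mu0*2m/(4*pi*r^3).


m = 6.76 x 10^11 = 676000000000 A.m^2
2m = 1352000000000 A.m^2
r^3 = 2856^3 = 23295638016
B = (4pi*10^-7) * 1352000000000 / (4*pi * 23295638016) * 1e9
= 1698973.307061 / 292741621007.01 * 1e9
= 5803.6616 nT

5803.6616


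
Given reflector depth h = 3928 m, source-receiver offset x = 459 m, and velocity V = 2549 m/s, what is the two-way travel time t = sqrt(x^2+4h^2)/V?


x^2 + 4h^2 = 459^2 + 4*3928^2 = 210681 + 61716736 = 61927417
sqrt(61927417) = 7869.3975
t = 7869.3975 / 2549 = 3.0872 s

3.0872


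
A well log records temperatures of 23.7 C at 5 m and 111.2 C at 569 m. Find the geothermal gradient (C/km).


dT = 111.2 - 23.7 = 87.5 C
dz = 569 - 5 = 564 m
gradient = dT/dz * 1000 = 87.5/564 * 1000 = 155.1418 C/km

155.1418


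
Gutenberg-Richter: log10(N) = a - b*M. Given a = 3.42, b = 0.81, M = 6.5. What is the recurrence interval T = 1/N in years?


log10(N) = 3.42 - 0.81*6.5 = -1.845
N = 10^-1.845 = 0.014289
T = 1/N = 1/0.014289 = 69.9842 years

69.9842


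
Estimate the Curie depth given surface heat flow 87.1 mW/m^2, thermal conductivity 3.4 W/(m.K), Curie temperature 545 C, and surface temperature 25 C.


T_Curie - T_surf = 545 - 25 = 520 C
Convert q to W/m^2: 87.1 mW/m^2 = 0.0871 W/m^2
d = 520 * 3.4 / 0.0871 = 20298.51 m

20298.51


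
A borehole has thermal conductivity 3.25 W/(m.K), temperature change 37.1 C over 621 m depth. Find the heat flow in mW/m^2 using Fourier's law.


q = k * dT / dz * 1000
= 3.25 * 37.1 / 621 * 1000
= 0.194163 * 1000
= 194.1626 mW/m^2

194.1626


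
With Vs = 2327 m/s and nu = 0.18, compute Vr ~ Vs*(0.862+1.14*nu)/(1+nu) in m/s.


Numerator factor = 0.862 + 1.14*0.18 = 1.0672
Denominator = 1 + 0.18 = 1.18
Vr = 2327 * 1.0672 / 1.18 = 2104.55 m/s

2104.55


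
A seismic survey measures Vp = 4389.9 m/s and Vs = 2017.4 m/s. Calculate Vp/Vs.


Vp/Vs = 4389.9 / 2017.4
= 2.176

2.176


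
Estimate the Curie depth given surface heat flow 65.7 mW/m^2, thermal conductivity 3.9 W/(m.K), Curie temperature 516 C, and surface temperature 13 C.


T_Curie - T_surf = 516 - 13 = 503 C
Convert q to W/m^2: 65.7 mW/m^2 = 0.0657 W/m^2
d = 503 * 3.9 / 0.0657 = 29858.45 m

29858.45


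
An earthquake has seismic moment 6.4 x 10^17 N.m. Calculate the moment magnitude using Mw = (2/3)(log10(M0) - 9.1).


log10(M0) = log10(6.4 x 10^17) = 17.8062
Mw = 2/3 * (17.8062 - 9.1)
= 2/3 * 8.7062
= 5.8

5.8


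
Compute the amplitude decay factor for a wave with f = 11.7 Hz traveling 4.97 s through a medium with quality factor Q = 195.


pi*f*t/Q = pi*11.7*4.97/195 = 0.936823
A/A0 = exp(-0.936823) = 0.391871

0.391871


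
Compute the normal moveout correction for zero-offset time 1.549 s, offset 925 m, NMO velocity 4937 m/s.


x/Vnmo = 925/4937 = 0.187361
(x/Vnmo)^2 = 0.035104
t0^2 = 2.399401
sqrt(2.399401 + 0.035104) = 1.56029
dt = 1.56029 - 1.549 = 0.01129

0.01129


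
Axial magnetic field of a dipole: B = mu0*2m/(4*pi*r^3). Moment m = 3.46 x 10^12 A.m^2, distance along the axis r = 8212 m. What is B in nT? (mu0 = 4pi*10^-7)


m = 3.46 x 10^12 = 3460000000000 A.m^2
2m = 6920000000000 A.m^2
r^3 = 8212^3 = 553792184128
B = (4pi*10^-7) * 6920000000000 / (4*pi * 553792184128) * 1e9
= 8695928.465137 / 6959157829087.88 * 1e9
= 1249.5662 nT

1249.5662


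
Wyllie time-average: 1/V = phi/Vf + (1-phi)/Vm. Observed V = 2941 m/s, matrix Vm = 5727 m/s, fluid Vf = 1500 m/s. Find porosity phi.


1/V - 1/Vm = 1/2941 - 1/5727 = 0.00016541
1/Vf - 1/Vm = 1/1500 - 1/5727 = 0.00049206
phi = 0.00016541 / 0.00049206 = 0.3362

0.3362


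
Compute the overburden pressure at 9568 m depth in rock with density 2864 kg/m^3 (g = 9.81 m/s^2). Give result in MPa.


P = rho * g * z / 1e6
= 2864 * 9.81 * 9568 / 1e6
= 268820997.12 / 1e6
= 268.821 MPa

268.821


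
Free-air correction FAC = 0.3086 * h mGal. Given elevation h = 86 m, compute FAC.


FAC = 0.3086 * h
= 0.3086 * 86
= 26.5396 mGal

26.5396


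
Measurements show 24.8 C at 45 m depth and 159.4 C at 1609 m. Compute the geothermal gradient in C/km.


dT = 159.4 - 24.8 = 134.6 C
dz = 1609 - 45 = 1564 m
gradient = dT/dz * 1000 = 134.6/1564 * 1000 = 86.0614 C/km

86.0614


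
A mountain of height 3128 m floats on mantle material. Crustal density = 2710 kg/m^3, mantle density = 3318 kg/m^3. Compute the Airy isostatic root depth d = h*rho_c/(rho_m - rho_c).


rho_m - rho_c = 3318 - 2710 = 608
d = 3128 * 2710 / 608
= 8476880 / 608
= 13942.24 m

13942.24


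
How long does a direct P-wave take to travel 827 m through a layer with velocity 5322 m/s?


t = x / V
= 827 / 5322
= 0.1554 s

0.1554


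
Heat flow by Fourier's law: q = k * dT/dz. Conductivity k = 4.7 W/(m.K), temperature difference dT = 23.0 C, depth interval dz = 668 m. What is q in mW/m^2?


q = k * dT / dz * 1000
= 4.7 * 23.0 / 668 * 1000
= 0.161826 * 1000
= 161.8263 mW/m^2

161.8263


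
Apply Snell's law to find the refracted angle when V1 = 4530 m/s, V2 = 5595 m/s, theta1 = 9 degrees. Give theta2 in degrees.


sin(theta1) = sin(9 deg) = 0.156434
sin(theta2) = V2/V1 * sin(theta1) = 5595/4530 * 0.156434 = 0.193212
theta2 = arcsin(0.193212) = 11.1403 degrees

11.1403


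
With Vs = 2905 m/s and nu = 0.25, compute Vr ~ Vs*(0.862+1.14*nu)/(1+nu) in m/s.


Numerator factor = 0.862 + 1.14*0.25 = 1.147
Denominator = 1 + 0.25 = 1.25
Vr = 2905 * 1.147 / 1.25 = 2665.63 m/s

2665.63


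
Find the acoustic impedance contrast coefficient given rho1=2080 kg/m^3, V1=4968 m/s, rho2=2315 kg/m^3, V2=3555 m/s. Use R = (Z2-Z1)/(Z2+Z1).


Z1 = 2080 * 4968 = 10333440
Z2 = 2315 * 3555 = 8229825
R = (8229825 - 10333440) / (8229825 + 10333440) = -2103615 / 18563265 = -0.1133

-0.1133


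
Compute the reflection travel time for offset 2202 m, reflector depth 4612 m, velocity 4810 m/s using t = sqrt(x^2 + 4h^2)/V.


x^2 + 4h^2 = 2202^2 + 4*4612^2 = 4848804 + 85082176 = 89930980
sqrt(89930980) = 9483.1946
t = 9483.1946 / 4810 = 1.9716 s

1.9716


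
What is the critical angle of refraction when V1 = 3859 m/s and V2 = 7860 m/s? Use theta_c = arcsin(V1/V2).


V1/V2 = 3859/7860 = 0.490967
theta_c = arcsin(0.490967) = 29.4042 degrees

29.4042


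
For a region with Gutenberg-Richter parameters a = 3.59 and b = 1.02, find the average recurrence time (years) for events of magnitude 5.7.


log10(N) = 3.59 - 1.02*5.7 = -2.224
N = 10^-2.224 = 0.00597
T = 1/N = 1/0.00597 = 167.4943 years

167.4943


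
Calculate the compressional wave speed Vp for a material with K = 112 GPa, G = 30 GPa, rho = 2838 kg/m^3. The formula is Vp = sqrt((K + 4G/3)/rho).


First compute the effective modulus:
K + 4G/3 = 112e9 + 4*30e9/3 = 152000000000.0 Pa
Then divide by density:
152000000000.0 / 2838 = 53558844.2565 Pa/(kg/m^3)
Take the square root:
Vp = sqrt(53558844.2565) = 7318.39 m/s

7318.39


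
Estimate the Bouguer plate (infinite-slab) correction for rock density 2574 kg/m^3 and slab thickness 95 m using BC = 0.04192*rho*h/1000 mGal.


BC = 0.04192 * rho * h / 1000
= 0.04192 * 2574 * 95 / 1000
= 10.2507 mGal

10.2507


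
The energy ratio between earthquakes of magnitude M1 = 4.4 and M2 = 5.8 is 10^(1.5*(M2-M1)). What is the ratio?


M2 - M1 = 5.8 - 4.4 = 1.4
1.5 * 1.4 = 2.1
ratio = 10^2.1 = 125.89

125.89


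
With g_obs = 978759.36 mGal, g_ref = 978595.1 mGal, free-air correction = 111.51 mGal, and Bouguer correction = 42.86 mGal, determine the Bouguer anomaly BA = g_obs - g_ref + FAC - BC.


BA = g_obs - g_ref + FAC - BC
= 978759.36 - 978595.1 + 111.51 - 42.86
= 232.91 mGal

232.91


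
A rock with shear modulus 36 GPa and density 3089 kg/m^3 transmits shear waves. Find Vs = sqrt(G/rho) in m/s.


Convert G to Pa: G = 36e9 Pa
Compute G/rho = 36e9 / 3089 = 11654257.0411
Vs = sqrt(11654257.0411) = 3413.83 m/s

3413.83


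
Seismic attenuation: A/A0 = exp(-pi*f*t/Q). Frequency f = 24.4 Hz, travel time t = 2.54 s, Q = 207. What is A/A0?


pi*f*t/Q = pi*24.4*2.54/207 = 0.940596
A/A0 = exp(-0.940596) = 0.390395

0.390395


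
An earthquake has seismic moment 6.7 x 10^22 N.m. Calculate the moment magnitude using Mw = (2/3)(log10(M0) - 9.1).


log10(M0) = log10(6.7 x 10^22) = 22.8261
Mw = 2/3 * (22.8261 - 9.1)
= 2/3 * 13.7261
= 9.15

9.15


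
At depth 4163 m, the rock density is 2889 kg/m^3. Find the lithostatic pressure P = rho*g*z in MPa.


P = rho * g * z / 1e6
= 2889 * 9.81 * 4163 / 1e6
= 117983957.67 / 1e6
= 117.984 MPa

117.984


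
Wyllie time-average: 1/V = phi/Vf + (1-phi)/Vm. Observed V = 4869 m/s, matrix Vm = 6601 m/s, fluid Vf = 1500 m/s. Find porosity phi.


1/V - 1/Vm = 1/4869 - 1/6601 = 5.389e-05
1/Vf - 1/Vm = 1/1500 - 1/6601 = 0.00051517
phi = 5.389e-05 / 0.00051517 = 0.1046

0.1046


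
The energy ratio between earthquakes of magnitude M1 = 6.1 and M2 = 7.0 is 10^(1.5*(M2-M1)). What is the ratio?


M2 - M1 = 7.0 - 6.1 = 0.9
1.5 * 0.9 = 1.35
ratio = 10^1.35 = 22.39

22.39


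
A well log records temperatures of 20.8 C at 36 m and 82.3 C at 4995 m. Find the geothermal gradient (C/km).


dT = 82.3 - 20.8 = 61.5 C
dz = 4995 - 36 = 4959 m
gradient = dT/dz * 1000 = 61.5/4959 * 1000 = 12.4017 C/km

12.4017


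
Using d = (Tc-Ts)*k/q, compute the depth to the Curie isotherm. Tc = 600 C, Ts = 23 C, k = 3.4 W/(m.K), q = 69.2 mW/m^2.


T_Curie - T_surf = 600 - 23 = 577 C
Convert q to W/m^2: 69.2 mW/m^2 = 0.0692 W/m^2
d = 577 * 3.4 / 0.0692 = 28349.71 m

28349.71


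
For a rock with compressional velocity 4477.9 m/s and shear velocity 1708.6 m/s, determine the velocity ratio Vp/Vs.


Vp/Vs = 4477.9 / 1708.6
= 2.6208

2.6208


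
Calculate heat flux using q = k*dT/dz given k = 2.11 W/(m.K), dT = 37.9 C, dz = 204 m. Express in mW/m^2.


q = k * dT / dz * 1000
= 2.11 * 37.9 / 204 * 1000
= 0.392005 * 1000
= 392.0049 mW/m^2

392.0049


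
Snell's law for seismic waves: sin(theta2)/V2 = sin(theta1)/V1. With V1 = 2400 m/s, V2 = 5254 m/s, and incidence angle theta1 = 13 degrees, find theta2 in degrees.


sin(theta1) = sin(13 deg) = 0.224951
sin(theta2) = V2/V1 * sin(theta1) = 5254/2400 * 0.224951 = 0.492455
theta2 = arcsin(0.492455) = 29.5021 degrees

29.5021


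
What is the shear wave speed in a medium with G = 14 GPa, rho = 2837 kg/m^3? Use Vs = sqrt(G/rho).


Convert G to Pa: G = 14e9 Pa
Compute G/rho = 14e9 / 2837 = 4934790.2714
Vs = sqrt(4934790.2714) = 2221.44 m/s

2221.44


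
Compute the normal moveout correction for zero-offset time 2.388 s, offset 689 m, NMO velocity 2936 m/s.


x/Vnmo = 689/2936 = 0.234673
(x/Vnmo)^2 = 0.055071
t0^2 = 5.702544
sqrt(5.702544 + 0.055071) = 2.399503
dt = 2.399503 - 2.388 = 0.011503

0.011503


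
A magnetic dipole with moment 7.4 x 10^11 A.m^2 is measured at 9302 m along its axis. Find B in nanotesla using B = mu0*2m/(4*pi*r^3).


m = 7.4 x 10^11 = 740000000000 A.m^2
2m = 1480000000000 A.m^2
r^3 = 9302^3 = 804876051608
B = (4pi*10^-7) * 1480000000000 / (4*pi * 804876051608) * 1e9
= 1859822.850925 / 10114370763128.21 * 1e9
= 183.8792 nT

183.8792


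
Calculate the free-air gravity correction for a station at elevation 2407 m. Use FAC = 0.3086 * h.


FAC = 0.3086 * h
= 0.3086 * 2407
= 742.8002 mGal

742.8002


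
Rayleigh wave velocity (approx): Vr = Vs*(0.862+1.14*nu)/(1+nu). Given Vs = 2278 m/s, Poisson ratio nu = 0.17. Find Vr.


Numerator factor = 0.862 + 1.14*0.17 = 1.0558
Denominator = 1 + 0.17 = 1.17
Vr = 2278 * 1.0558 / 1.17 = 2055.65 m/s

2055.65


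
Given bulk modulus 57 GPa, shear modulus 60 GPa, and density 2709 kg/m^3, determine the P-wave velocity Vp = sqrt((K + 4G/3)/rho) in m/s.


First compute the effective modulus:
K + 4G/3 = 57e9 + 4*60e9/3 = 137000000000.0 Pa
Then divide by density:
137000000000.0 / 2709 = 50572166.8512 Pa/(kg/m^3)
Take the square root:
Vp = sqrt(50572166.8512) = 7111.41 m/s

7111.41


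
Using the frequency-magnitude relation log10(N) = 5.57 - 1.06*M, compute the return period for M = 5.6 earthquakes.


log10(N) = 5.57 - 1.06*5.6 = -0.366
N = 10^-0.366 = 0.430527
T = 1/N = 1/0.430527 = 2.3227 years

2.3227


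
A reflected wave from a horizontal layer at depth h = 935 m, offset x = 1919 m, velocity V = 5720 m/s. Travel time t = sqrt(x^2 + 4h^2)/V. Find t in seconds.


x^2 + 4h^2 = 1919^2 + 4*935^2 = 3682561 + 3496900 = 7179461
sqrt(7179461) = 2679.4516
t = 2679.4516 / 5720 = 0.4684 s

0.4684


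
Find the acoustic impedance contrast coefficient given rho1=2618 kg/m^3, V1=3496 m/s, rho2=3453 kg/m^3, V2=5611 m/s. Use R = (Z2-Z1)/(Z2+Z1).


Z1 = 2618 * 3496 = 9152528
Z2 = 3453 * 5611 = 19374783
R = (19374783 - 9152528) / (19374783 + 9152528) = 10222255 / 28527311 = 0.3583

0.3583


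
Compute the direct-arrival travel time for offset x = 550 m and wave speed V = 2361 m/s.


t = x / V
= 550 / 2361
= 0.233 s

0.233


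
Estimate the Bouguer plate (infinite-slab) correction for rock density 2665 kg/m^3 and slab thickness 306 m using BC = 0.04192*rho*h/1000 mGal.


BC = 0.04192 * rho * h / 1000
= 0.04192 * 2665 * 306 / 1000
= 34.1853 mGal

34.1853


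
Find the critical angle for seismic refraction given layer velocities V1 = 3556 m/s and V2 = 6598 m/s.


V1/V2 = 3556/6598 = 0.538951
theta_c = arcsin(0.538951) = 32.6123 degrees

32.6123


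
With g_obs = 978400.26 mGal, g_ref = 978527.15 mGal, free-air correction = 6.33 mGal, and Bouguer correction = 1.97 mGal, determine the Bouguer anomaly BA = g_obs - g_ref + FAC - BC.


BA = g_obs - g_ref + FAC - BC
= 978400.26 - 978527.15 + 6.33 - 1.97
= -122.53 mGal

-122.53


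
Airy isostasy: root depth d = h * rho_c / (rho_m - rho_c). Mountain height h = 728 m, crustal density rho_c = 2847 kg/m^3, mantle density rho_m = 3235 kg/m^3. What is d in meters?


rho_m - rho_c = 3235 - 2847 = 388
d = 728 * 2847 / 388
= 2072616 / 388
= 5341.79 m

5341.79


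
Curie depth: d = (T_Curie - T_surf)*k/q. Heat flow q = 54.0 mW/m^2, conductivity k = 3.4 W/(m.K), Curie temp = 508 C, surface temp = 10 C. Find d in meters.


T_Curie - T_surf = 508 - 10 = 498 C
Convert q to W/m^2: 54.0 mW/m^2 = 0.054 W/m^2
d = 498 * 3.4 / 0.054 = 31355.56 m

31355.56


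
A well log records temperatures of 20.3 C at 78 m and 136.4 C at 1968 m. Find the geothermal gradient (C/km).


dT = 136.4 - 20.3 = 116.1 C
dz = 1968 - 78 = 1890 m
gradient = dT/dz * 1000 = 116.1/1890 * 1000 = 61.4286 C/km

61.4286


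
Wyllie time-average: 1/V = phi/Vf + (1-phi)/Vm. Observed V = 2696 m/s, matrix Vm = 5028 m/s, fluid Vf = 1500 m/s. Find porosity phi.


1/V - 1/Vm = 1/2696 - 1/5028 = 0.00017203
1/Vf - 1/Vm = 1/1500 - 1/5028 = 0.00046778
phi = 0.00017203 / 0.00046778 = 0.3678

0.3678


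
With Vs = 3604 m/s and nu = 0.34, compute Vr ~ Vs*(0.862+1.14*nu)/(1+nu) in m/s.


Numerator factor = 0.862 + 1.14*0.34 = 1.2496
Denominator = 1 + 0.34 = 1.34
Vr = 3604 * 1.2496 / 1.34 = 3360.86 m/s

3360.86


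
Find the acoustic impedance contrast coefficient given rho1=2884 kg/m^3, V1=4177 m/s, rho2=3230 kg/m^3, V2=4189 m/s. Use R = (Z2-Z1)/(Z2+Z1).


Z1 = 2884 * 4177 = 12046468
Z2 = 3230 * 4189 = 13530470
R = (13530470 - 12046468) / (13530470 + 12046468) = 1484002 / 25576938 = 0.058

0.058


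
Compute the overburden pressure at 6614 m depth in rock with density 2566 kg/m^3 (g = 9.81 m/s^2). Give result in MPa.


P = rho * g * z / 1e6
= 2566 * 9.81 * 6614 / 1e6
= 166490650.44 / 1e6
= 166.4907 MPa

166.4907


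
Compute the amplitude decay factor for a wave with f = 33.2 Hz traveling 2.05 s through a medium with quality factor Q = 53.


pi*f*t/Q = pi*33.2*2.05/53 = 4.034279
A/A0 = exp(-4.034279) = 0.017698

0.017698


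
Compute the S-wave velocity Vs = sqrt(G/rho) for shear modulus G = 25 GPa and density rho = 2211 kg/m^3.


Convert G to Pa: G = 25e9 Pa
Compute G/rho = 25e9 / 2211 = 11307100.8593
Vs = sqrt(11307100.8593) = 3362.6 m/s

3362.6


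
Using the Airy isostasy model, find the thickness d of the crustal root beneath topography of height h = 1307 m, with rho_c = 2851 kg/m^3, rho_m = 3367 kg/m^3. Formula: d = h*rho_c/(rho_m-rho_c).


rho_m - rho_c = 3367 - 2851 = 516
d = 1307 * 2851 / 516
= 3726257 / 516
= 7221.43 m

7221.43


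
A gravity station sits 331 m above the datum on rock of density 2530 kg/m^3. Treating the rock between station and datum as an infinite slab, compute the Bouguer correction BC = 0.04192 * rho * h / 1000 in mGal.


BC = 0.04192 * rho * h / 1000
= 0.04192 * 2530 * 331 / 1000
= 35.1051 mGal

35.1051


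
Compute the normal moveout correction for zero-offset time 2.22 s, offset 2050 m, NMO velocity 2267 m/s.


x/Vnmo = 2050/2267 = 0.904279
(x/Vnmo)^2 = 0.81772
t0^2 = 4.9284
sqrt(4.9284 + 0.81772) = 2.397107
dt = 2.397107 - 2.22 = 0.177107

0.177107


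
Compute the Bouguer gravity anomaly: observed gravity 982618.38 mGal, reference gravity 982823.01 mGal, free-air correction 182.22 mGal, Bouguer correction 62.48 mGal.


BA = g_obs - g_ref + FAC - BC
= 982618.38 - 982823.01 + 182.22 - 62.48
= -84.89 mGal

-84.89


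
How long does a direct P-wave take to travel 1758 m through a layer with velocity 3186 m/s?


t = x / V
= 1758 / 3186
= 0.5518 s

0.5518


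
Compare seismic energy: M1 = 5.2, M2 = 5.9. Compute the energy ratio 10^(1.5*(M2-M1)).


M2 - M1 = 5.9 - 5.2 = 0.7
1.5 * 0.7 = 1.05
ratio = 10^1.05 = 11.22

11.22


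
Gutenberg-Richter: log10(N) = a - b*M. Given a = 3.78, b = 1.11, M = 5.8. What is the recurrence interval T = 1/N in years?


log10(N) = 3.78 - 1.11*5.8 = -2.658
N = 10^-2.658 = 0.002198
T = 1/N = 1/0.002198 = 454.9881 years

454.9881


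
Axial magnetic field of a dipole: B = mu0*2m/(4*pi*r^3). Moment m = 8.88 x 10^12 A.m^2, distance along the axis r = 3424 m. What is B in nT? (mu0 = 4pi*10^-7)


m = 8.88 x 10^12 = 8880000000000 A.m^2
2m = 17760000000000 A.m^2
r^3 = 3424^3 = 40142209024
B = (4pi*10^-7) * 17760000000000 / (4*pi * 40142209024) * 1e9
= 22317874.211102 / 504441875874.66 * 1e9
= 44242.7072 nT

44242.7072


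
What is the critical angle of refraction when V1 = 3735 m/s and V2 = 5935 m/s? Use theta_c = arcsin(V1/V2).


V1/V2 = 3735/5935 = 0.629318
theta_c = arcsin(0.629318) = 38.9998 degrees

38.9998


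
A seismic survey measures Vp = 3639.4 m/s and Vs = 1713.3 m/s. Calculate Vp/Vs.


Vp/Vs = 3639.4 / 1713.3
= 2.1242

2.1242


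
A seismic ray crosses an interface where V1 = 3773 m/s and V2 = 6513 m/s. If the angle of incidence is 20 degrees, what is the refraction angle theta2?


sin(theta1) = sin(20 deg) = 0.34202
sin(theta2) = V2/V1 * sin(theta1) = 6513/3773 * 0.34202 = 0.590399
theta2 = arcsin(0.590399) = 36.1854 degrees

36.1854


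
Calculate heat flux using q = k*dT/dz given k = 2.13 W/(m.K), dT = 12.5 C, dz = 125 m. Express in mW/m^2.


q = k * dT / dz * 1000
= 2.13 * 12.5 / 125 * 1000
= 0.213 * 1000
= 213.0 mW/m^2

213.0


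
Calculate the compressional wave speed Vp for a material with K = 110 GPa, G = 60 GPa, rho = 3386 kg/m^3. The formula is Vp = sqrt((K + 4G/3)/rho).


First compute the effective modulus:
K + 4G/3 = 110e9 + 4*60e9/3 = 190000000000.0 Pa
Then divide by density:
190000000000.0 / 3386 = 56113408.1512 Pa/(kg/m^3)
Take the square root:
Vp = sqrt(56113408.1512) = 7490.89 m/s

7490.89


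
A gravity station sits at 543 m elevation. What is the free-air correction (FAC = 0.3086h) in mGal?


FAC = 0.3086 * h
= 0.3086 * 543
= 167.5698 mGal

167.5698


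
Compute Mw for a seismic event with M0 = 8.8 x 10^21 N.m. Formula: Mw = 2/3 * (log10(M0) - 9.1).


log10(M0) = log10(8.8 x 10^21) = 21.9445
Mw = 2/3 * (21.9445 - 9.1)
= 2/3 * 12.8445
= 8.56

8.56


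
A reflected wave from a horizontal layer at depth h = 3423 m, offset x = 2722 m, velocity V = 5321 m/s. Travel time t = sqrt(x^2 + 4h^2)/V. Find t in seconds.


x^2 + 4h^2 = 2722^2 + 4*3423^2 = 7409284 + 46867716 = 54277000
sqrt(54277000) = 7367.2926
t = 7367.2926 / 5321 = 1.3846 s

1.3846


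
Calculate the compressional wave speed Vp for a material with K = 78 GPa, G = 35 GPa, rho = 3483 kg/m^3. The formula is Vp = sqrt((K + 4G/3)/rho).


First compute the effective modulus:
K + 4G/3 = 78e9 + 4*35e9/3 = 124666666666.67 Pa
Then divide by density:
124666666666.67 / 3483 = 35792898.842 Pa/(kg/m^3)
Take the square root:
Vp = sqrt(35792898.842) = 5982.72 m/s

5982.72


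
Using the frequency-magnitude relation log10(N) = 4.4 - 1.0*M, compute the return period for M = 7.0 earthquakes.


log10(N) = 4.4 - 1.0*7.0 = -2.6
N = 10^-2.6 = 0.002512
T = 1/N = 1/0.002512 = 398.1072 years

398.1072


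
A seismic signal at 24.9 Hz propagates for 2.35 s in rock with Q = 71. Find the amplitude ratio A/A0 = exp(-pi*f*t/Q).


pi*f*t/Q = pi*24.9*2.35/71 = 2.589159
A/A0 = exp(-2.589159) = 0.075083

0.075083


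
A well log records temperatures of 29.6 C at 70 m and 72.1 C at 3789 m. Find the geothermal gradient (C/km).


dT = 72.1 - 29.6 = 42.5 C
dz = 3789 - 70 = 3719 m
gradient = dT/dz * 1000 = 42.5/3719 * 1000 = 11.4278 C/km

11.4278


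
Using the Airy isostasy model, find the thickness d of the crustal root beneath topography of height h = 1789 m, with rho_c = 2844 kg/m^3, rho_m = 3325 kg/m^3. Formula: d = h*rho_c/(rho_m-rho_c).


rho_m - rho_c = 3325 - 2844 = 481
d = 1789 * 2844 / 481
= 5087916 / 481
= 10577.79 m

10577.79


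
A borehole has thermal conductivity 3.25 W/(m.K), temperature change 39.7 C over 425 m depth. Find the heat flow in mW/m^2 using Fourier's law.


q = k * dT / dz * 1000
= 3.25 * 39.7 / 425 * 1000
= 0.303588 * 1000
= 303.5882 mW/m^2

303.5882


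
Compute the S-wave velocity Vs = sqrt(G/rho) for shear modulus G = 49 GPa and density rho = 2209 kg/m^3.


Convert G to Pa: G = 49e9 Pa
Compute G/rho = 49e9 / 2209 = 22181982.7976
Vs = sqrt(22181982.7976) = 4709.78 m/s

4709.78


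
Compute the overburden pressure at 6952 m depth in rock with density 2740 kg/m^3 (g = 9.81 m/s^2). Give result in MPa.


P = rho * g * z / 1e6
= 2740 * 9.81 * 6952 / 1e6
= 186865588.8 / 1e6
= 186.8656 MPa

186.8656


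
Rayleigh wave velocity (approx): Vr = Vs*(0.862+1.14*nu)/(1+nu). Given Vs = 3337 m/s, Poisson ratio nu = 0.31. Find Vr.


Numerator factor = 0.862 + 1.14*0.31 = 1.2154
Denominator = 1 + 0.31 = 1.31
Vr = 3337 * 1.2154 / 1.31 = 3096.02 m/s

3096.02


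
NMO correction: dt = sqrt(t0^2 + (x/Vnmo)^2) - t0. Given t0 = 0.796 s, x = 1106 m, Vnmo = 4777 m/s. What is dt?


x/Vnmo = 1106/4777 = 0.231526
(x/Vnmo)^2 = 0.053604
t0^2 = 0.633616
sqrt(0.633616 + 0.053604) = 0.828988
dt = 0.828988 - 0.796 = 0.032988

0.032988


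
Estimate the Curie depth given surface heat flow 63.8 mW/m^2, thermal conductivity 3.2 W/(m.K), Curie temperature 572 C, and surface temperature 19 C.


T_Curie - T_surf = 572 - 19 = 553 C
Convert q to W/m^2: 63.8 mW/m^2 = 0.0638 W/m^2
d = 553 * 3.2 / 0.0638 = 27736.68 m

27736.68


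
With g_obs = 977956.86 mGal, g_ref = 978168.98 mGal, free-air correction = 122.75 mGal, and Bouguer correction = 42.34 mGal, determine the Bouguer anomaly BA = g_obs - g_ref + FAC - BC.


BA = g_obs - g_ref + FAC - BC
= 977956.86 - 978168.98 + 122.75 - 42.34
= -131.71 mGal

-131.71


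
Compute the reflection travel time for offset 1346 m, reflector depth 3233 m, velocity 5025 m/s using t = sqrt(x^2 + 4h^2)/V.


x^2 + 4h^2 = 1346^2 + 4*3233^2 = 1811716 + 41809156 = 43620872
sqrt(43620872) = 6604.6099
t = 6604.6099 / 5025 = 1.3144 s

1.3144


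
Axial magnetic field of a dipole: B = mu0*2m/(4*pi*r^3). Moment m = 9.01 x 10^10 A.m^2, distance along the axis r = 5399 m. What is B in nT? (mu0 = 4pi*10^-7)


m = 9.01 x 10^10 = 90100000000 A.m^2
2m = 180200000000 A.m^2
r^3 = 5399^3 = 157376536199
B = (4pi*10^-7) * 180200000000 / (4*pi * 157376536199) * 1e9
= 226445.998471 / 1977651879880.75 * 1e9
= 114.5025 nT

114.5025


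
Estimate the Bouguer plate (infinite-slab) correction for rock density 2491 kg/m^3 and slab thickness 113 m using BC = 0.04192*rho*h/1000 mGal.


BC = 0.04192 * rho * h / 1000
= 0.04192 * 2491 * 113 / 1000
= 11.7998 mGal

11.7998


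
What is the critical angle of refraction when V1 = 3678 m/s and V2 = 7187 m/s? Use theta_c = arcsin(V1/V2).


V1/V2 = 3678/7187 = 0.511757
theta_c = arcsin(0.511757) = 30.781 degrees

30.781


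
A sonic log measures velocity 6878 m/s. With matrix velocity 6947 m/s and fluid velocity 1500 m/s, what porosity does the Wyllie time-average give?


1/V - 1/Vm = 1/6878 - 1/6947 = 1.44e-06
1/Vf - 1/Vm = 1/1500 - 1/6947 = 0.00052272
phi = 1.44e-06 / 0.00052272 = 0.0028

0.0028


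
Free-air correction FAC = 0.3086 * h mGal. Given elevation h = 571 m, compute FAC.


FAC = 0.3086 * h
= 0.3086 * 571
= 176.2106 mGal

176.2106


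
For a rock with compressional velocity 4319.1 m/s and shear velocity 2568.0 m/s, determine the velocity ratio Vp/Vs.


Vp/Vs = 4319.1 / 2568.0
= 1.6819

1.6819


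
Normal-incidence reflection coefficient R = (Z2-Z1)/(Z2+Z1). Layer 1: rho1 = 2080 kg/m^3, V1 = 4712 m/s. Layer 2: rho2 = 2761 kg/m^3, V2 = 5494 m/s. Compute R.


Z1 = 2080 * 4712 = 9800960
Z2 = 2761 * 5494 = 15168934
R = (15168934 - 9800960) / (15168934 + 9800960) = 5367974 / 24969894 = 0.215

0.215


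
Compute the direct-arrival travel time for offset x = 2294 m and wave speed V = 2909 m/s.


t = x / V
= 2294 / 2909
= 0.7886 s

0.7886


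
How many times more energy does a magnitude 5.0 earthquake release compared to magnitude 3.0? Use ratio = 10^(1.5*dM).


M2 - M1 = 5.0 - 3.0 = 2.0
1.5 * 2.0 = 3.0
ratio = 10^3.0 = 1000.0

1000.0


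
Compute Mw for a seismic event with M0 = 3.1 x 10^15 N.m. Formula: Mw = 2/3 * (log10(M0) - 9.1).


log10(M0) = log10(3.1 x 10^15) = 15.4914
Mw = 2/3 * (15.4914 - 9.1)
= 2/3 * 6.3914
= 4.26

4.26


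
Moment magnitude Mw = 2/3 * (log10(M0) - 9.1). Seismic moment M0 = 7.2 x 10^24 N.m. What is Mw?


log10(M0) = log10(7.2 x 10^24) = 24.8573
Mw = 2/3 * (24.8573 - 9.1)
= 2/3 * 15.7573
= 10.5

10.5


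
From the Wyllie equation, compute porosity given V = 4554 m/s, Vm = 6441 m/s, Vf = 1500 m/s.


1/V - 1/Vm = 1/4554 - 1/6441 = 6.433e-05
1/Vf - 1/Vm = 1/1500 - 1/6441 = 0.00051141
phi = 6.433e-05 / 0.00051141 = 0.1258

0.1258


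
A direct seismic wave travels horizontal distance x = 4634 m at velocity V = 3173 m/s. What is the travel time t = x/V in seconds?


t = x / V
= 4634 / 3173
= 1.4604 s

1.4604


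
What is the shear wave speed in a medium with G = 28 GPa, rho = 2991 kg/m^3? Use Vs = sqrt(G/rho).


Convert G to Pa: G = 28e9 Pa
Compute G/rho = 28e9 / 2991 = 9361417.5861
Vs = sqrt(9361417.5861) = 3059.64 m/s

3059.64


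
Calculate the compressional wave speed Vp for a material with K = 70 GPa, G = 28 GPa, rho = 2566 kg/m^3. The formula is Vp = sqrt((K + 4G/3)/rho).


First compute the effective modulus:
K + 4G/3 = 70e9 + 4*28e9/3 = 107333333333.33 Pa
Then divide by density:
107333333333.33 / 2566 = 41829046.5056 Pa/(kg/m^3)
Take the square root:
Vp = sqrt(41829046.5056) = 6467.54 m/s

6467.54


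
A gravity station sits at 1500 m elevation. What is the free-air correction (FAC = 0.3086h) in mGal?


FAC = 0.3086 * h
= 0.3086 * 1500
= 462.9 mGal

462.9


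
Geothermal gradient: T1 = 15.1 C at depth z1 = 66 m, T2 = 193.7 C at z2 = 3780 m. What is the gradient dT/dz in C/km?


dT = 193.7 - 15.1 = 178.6 C
dz = 3780 - 66 = 3714 m
gradient = dT/dz * 1000 = 178.6/3714 * 1000 = 48.0883 C/km

48.0883


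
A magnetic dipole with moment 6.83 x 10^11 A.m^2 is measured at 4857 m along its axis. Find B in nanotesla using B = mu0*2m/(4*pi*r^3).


m = 6.83 x 10^11 = 683000000000 A.m^2
2m = 1366000000000 A.m^2
r^3 = 4857^3 = 114578810793
B = (4pi*10^-7) * 1366000000000 / (4*pi * 114578810793) * 1e9
= 1716566.225921 / 1439839800977.37 * 1e9
= 1192.1925 nT

1192.1925


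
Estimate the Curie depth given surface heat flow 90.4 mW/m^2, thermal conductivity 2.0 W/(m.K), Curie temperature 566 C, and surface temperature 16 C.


T_Curie - T_surf = 566 - 16 = 550 C
Convert q to W/m^2: 90.4 mW/m^2 = 0.0904 W/m^2
d = 550 * 2.0 / 0.0904 = 12168.14 m

12168.14


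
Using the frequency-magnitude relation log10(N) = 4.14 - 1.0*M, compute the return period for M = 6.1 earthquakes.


log10(N) = 4.14 - 1.0*6.1 = -1.96
N = 10^-1.96 = 0.010965
T = 1/N = 1/0.010965 = 91.2011 years

91.2011


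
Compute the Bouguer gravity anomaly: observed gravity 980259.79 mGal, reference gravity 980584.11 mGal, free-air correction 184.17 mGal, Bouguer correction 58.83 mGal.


BA = g_obs - g_ref + FAC - BC
= 980259.79 - 980584.11 + 184.17 - 58.83
= -198.98 mGal

-198.98


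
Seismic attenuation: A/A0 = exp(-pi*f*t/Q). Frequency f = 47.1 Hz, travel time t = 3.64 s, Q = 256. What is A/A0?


pi*f*t/Q = pi*47.1*3.64/256 = 2.103934
A/A0 = exp(-2.103934) = 0.121976

0.121976


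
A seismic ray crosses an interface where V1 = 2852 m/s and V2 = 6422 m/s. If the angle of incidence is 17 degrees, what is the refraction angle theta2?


sin(theta1) = sin(17 deg) = 0.292372
sin(theta2) = V2/V1 * sin(theta1) = 6422/2852 * 0.292372 = 0.658349
theta2 = arcsin(0.658349) = 41.1741 degrees

41.1741


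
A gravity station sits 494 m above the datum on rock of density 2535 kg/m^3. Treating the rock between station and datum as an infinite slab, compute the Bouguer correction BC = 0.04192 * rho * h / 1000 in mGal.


BC = 0.04192 * rho * h / 1000
= 0.04192 * 2535 * 494 / 1000
= 52.496 mGal

52.496
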